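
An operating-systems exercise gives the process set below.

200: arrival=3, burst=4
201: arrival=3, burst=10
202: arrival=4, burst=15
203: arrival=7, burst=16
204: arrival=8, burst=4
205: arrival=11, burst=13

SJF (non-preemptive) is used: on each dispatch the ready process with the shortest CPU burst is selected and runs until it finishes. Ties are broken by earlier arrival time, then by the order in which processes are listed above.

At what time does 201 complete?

Schedule: | idle 0-3 | 200 3-7 | 201 7-17 | 204 17-21 | 205 21-34 | 202 34-49 | 203 49-65 |
Completion: 200=7  201=17  202=49  203=65  204=21  205=34
Turnaround (C−A): 200=4  201=14  202=45  203=58  204=13  205=23

17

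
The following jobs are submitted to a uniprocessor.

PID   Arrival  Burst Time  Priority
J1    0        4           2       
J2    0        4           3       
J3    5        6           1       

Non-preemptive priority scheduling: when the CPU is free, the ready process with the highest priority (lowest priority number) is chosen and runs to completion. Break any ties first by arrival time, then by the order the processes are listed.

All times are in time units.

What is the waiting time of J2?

4

Schedule: | J1 0-4 | J2 4-8 | J3 8-14 |
Completion: J1=4  J2=8  J3=14
Turnaround (C−A): J1=4  J2=8  J3=9
Waiting(J2) = turnaround − burst = 8 − 4 = 4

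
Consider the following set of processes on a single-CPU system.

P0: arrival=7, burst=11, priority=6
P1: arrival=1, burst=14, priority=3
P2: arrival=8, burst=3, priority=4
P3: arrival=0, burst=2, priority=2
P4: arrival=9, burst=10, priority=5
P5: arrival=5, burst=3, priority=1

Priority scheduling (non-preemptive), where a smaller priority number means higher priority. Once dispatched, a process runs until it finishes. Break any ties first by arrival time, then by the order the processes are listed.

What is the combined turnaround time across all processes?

Timeline: | P3 0-2 | P1 2-16 | P5 16-19 | P2 19-22 | P4 22-32 | P0 32-43 |
Completion: P0=43  P1=16  P2=22  P3=2  P4=32  P5=19
Turnaround (C−A): P0=36  P1=15  P2=14  P3=2  P4=23  P5=14
Turnaround = completion − arrival: P0=36, P1=15, P2=14, P3=2, P4=23, P5=14
Total turnaround = 36 + 15 + 14 + 2 + 23 + 14 = 104

104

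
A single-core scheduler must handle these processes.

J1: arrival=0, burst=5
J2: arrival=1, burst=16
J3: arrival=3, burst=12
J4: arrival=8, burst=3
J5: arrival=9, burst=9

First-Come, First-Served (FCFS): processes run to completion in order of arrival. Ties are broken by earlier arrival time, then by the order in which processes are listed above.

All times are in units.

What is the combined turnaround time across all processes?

119

Gantt: | J1 0-5 | J2 5-21 | J3 21-33 | J4 33-36 | J5 36-45 |
Completion: J1=5  J2=21  J3=33  J4=36  J5=45
Turnaround (C−A): J1=5  J2=20  J3=30  J4=28  J5=36
Turnaround = completion − arrival: J1=5, J2=20, J3=30, J4=28, J5=36
Total turnaround = 5 + 20 + 30 + 28 + 36 = 119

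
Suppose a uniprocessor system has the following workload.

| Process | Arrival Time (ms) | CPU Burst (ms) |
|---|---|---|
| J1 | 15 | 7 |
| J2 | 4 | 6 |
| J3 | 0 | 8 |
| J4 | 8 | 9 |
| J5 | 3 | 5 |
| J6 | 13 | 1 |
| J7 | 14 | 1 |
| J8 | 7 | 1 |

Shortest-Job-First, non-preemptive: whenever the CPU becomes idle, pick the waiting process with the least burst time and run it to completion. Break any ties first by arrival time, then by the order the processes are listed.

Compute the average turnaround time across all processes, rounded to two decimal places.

Gantt: | J3 0-8 | J8 8-9 | J5 9-14 | J6 14-15 | J7 15-16 | J2 16-22 | J1 22-29 | J4 29-38 |
Completion: J1=29  J2=22  J3=8  J4=38  J5=14  J6=15  J7=16  J8=9
Turnaround (C−A): J1=14  J2=18  J3=8  J4=30  J5=11  J6=2  J7=2  J8=2
Turnaround times: J1=14, J2=18, J3=8, J4=30, J5=11, J6=2, J7=2, J8=2
Average turnaround = (14+18+8+30+11+2+2+2) / 8 = 87/8 = 10.88

10.88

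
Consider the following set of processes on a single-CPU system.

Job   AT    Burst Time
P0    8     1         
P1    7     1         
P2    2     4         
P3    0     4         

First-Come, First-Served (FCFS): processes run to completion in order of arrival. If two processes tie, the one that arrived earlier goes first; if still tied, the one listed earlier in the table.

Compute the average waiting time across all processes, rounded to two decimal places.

Timeline: | P3 0-4 | P2 4-8 | P1 8-9 | P0 9-10 |
Completion: P0=10  P1=9  P2=8  P3=4
Turnaround (C−A): P0=2  P1=2  P2=6  P3=4
Waiting times: P0=1, P1=1, P2=2, P3=0
Average waiting = (1+1+2+0) / 4 = 4/4 = 1.00

1.00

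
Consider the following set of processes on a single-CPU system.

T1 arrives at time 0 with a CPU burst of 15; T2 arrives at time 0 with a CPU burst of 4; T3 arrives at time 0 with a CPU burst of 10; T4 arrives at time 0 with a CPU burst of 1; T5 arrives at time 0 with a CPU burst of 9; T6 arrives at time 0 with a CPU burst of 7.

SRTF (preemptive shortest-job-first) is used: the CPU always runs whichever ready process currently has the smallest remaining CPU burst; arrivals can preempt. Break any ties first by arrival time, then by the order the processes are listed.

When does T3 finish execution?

Gantt: | T4 0-1 | T2 1-5 | T6 5-12 | T5 12-21 | T3 21-31 | T1 31-46 |
Completion: T1=46  T2=5  T3=31  T4=1  T5=21  T6=12
Turnaround (C−A): T1=46  T2=5  T3=31  T4=1  T5=21  T6=12

31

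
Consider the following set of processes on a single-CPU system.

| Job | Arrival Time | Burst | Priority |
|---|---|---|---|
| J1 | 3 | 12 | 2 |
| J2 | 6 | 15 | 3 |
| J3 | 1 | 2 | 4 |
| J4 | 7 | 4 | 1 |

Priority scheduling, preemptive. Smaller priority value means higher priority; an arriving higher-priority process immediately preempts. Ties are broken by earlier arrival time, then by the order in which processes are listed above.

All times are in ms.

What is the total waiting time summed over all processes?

17

Timeline: | idle 0-1 | J3 1-3 | J1 3-7 | J4 7-11 | J1 11-19 | J2 19-34 |
Completion: J1=19  J2=34  J3=3  J4=11
Turnaround (C−A): J1=16  J2=28  J3=2  J4=4
Waiting = turnaround − burst: J1=4, J2=13, J3=0, J4=0
Total waiting = 4 + 13 + 0 + 0 = 17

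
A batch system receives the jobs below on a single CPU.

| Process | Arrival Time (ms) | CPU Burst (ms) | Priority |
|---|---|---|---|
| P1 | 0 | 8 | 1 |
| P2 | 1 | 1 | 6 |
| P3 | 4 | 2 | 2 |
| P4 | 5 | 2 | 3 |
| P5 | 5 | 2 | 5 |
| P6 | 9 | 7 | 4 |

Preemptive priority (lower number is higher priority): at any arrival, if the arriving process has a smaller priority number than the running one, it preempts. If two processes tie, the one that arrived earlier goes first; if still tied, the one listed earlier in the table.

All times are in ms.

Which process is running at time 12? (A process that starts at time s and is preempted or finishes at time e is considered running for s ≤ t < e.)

Timeline: | P1 0-8 | P3 8-10 | P4 10-12 | P6 12-19 | P5 19-21 | P2 21-22 |
Completion: P1=8  P2=22  P3=10  P4=12  P5=21  P6=19
Turnaround (C−A): P1=8  P2=21  P3=6  P4=7  P5=16  P6=10

P6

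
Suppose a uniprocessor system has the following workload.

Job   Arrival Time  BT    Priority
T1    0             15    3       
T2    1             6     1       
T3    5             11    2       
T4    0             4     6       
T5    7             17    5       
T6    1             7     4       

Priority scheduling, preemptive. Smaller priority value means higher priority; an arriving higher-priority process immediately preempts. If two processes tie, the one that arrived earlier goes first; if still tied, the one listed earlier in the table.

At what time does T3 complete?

18

Gantt: | T1 0-1 | T2 1-7 | T3 7-18 | T1 18-32 | T6 32-39 | T5 39-56 | T4 56-60 |
Completion: T1=32  T2=7  T3=18  T4=60  T5=56  T6=39
Turnaround (C−A): T1=32  T2=6  T3=13  T4=60  T5=49  T6=38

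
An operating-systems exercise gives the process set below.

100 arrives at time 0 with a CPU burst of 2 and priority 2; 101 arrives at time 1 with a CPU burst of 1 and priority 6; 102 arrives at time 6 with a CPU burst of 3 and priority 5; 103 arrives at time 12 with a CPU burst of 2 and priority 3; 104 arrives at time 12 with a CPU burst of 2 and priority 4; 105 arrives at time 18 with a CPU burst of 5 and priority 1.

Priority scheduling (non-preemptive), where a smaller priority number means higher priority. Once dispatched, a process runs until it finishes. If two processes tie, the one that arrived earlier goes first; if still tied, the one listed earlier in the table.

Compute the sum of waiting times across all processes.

3

Gantt: | 100 0-2 | 101 2-3 | idle 3-6 | 102 6-9 | idle 9-12 | 103 12-14 | 104 14-16 | idle 16-18 | 105 18-23 |
Completion: 100=2  101=3  102=9  103=14  104=16  105=23
Turnaround (C−A): 100=2  101=2  102=3  103=2  104=4  105=5
Waiting = turnaround − burst: 100=0, 101=1, 102=0, 103=0, 104=2, 105=0
Total waiting = 0 + 1 + 0 + 0 + 2 + 0 = 3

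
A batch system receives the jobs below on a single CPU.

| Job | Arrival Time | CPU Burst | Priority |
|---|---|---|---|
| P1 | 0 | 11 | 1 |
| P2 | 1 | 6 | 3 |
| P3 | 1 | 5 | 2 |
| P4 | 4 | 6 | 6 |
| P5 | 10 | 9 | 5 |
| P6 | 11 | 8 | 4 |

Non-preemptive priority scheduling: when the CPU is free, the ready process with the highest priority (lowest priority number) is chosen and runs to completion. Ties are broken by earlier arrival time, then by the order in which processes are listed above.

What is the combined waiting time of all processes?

Gantt: | P1 0-11 | P3 11-16 | P2 16-22 | P6 22-30 | P5 30-39 | P4 39-45 |
Completion: P1=11  P2=22  P3=16  P4=45  P5=39  P6=30
Waiting = turnaround − burst: P1=0, P2=15, P3=10, P4=35, P5=20, P6=11
Total waiting = 0 + 15 + 10 + 35 + 20 + 11 = 91

91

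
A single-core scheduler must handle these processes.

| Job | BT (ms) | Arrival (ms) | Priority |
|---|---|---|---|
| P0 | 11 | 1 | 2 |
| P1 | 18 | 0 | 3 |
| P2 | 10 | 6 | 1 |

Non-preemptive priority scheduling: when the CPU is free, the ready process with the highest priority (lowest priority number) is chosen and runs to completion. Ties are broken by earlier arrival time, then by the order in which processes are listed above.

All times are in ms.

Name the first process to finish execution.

P1

Schedule: | P1 0-18 | P2 18-28 | P0 28-39 |
Completion: P0=39  P1=18  P2=28
Turnaround (C−A): P0=38  P1=18  P2=22
Finish order: P1 → P2 → P0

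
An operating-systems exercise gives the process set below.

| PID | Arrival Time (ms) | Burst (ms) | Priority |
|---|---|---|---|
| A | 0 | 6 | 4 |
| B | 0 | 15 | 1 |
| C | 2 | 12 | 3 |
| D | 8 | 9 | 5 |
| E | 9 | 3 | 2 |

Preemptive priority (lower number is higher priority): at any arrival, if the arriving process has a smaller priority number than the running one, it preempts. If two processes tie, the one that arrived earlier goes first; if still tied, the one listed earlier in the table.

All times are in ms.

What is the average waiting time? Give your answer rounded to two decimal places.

Schedule: | B 0-15 | E 15-18 | C 18-30 | A 30-36 | D 36-45 |
Completion: A=36  B=15  C=30  D=45  E=18
Waiting times: A=30, B=0, C=16, D=28, E=6
Average waiting = (30+0+16+28+6) / 5 = 80/5 = 16.00

16.00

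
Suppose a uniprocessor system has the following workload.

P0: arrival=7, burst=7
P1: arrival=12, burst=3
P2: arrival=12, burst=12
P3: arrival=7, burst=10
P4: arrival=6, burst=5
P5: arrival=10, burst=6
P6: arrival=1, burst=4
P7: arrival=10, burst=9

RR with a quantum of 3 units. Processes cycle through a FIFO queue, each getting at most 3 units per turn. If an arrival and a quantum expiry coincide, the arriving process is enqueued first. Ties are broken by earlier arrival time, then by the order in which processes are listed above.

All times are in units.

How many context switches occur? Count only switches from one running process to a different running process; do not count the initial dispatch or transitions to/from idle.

Timeline: | idle 0-1 | P6 1-5 | idle 5-6 | P4 6-9 | P0 9-12 | P3 12-15 | P4 15-17 | P5 17-20 | P7 20-23 | P1 23-26 | P2 26-29 | P0 29-32 | P3 32-35 | P5 35-38 | P7 38-41 | P2 41-44 | P0 44-45 | P3 45-48 | P7 48-51 | P2 51-54 | P3 54-55 | P2 55-58 |
Completion: P0=45  P1=26  P2=58  P3=55  P4=17  P5=38  P6=5  P7=51

18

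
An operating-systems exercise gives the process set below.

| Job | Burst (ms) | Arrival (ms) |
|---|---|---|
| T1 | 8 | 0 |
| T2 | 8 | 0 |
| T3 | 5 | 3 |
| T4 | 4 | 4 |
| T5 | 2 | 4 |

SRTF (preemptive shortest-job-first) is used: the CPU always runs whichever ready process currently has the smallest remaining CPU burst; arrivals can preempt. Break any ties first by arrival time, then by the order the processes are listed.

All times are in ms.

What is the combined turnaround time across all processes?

Gantt: | T1 0-4 | T5 4-6 | T1 6-10 | T4 10-14 | T3 14-19 | T2 19-27 |
Completion: T1=10  T2=27  T3=19  T4=14  T5=6
Turnaround = completion − arrival: T1=10, T2=27, T3=16, T4=10, T5=2
Total turnaround = 10 + 27 + 16 + 10 + 2 = 65

65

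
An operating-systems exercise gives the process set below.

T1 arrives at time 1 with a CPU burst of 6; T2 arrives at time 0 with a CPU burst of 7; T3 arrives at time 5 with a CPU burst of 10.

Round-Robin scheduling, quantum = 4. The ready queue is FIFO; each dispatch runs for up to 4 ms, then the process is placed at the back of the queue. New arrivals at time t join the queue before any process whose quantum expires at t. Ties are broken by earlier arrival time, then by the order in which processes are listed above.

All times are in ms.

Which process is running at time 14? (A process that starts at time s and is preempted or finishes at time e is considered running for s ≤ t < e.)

T3

Timeline: | T2 0-4 | T1 4-8 | T2 8-11 | T3 11-15 | T1 15-17 | T3 17-23 |
Completion: T1=17  T2=11  T3=23
Turnaround (C−A): T1=16  T2=11  T3=18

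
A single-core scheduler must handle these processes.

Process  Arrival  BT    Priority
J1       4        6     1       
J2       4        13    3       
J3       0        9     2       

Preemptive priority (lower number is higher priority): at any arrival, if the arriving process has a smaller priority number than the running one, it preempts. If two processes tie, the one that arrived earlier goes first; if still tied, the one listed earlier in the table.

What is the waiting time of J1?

Gantt: | J3 0-4 | J1 4-10 | J3 10-15 | J2 15-28 |
Completion: J1=10  J2=28  J3=15
Turnaround (C−A): J1=6  J2=24  J3=15
Waiting(J1) = turnaround − burst = 6 − 6 = 0

0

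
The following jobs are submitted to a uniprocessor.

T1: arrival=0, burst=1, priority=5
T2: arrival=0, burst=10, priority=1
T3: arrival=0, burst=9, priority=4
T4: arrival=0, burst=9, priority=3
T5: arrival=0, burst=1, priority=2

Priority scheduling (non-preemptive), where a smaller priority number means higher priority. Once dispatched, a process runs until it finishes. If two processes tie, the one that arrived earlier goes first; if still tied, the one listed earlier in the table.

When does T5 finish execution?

11

Timeline: | T2 0-10 | T5 10-11 | T4 11-20 | T3 20-29 | T1 29-30 |
Completion: T1=30  T2=10  T3=29  T4=20  T5=11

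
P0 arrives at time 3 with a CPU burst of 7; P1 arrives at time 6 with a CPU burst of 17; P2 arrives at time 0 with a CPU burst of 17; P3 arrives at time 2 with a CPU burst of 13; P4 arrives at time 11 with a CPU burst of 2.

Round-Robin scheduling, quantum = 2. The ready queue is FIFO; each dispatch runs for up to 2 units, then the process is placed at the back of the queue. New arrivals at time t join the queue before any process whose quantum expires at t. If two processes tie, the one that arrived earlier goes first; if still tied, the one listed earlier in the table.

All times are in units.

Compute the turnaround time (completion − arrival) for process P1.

50

Schedule: | P2 0-2 | P3 2-4 | P2 4-6 | P0 6-8 | P3 8-10 | P1 10-12 | P2 12-14 | P0 14-16 | P3 16-18 | P4 18-20 | P1 20-22 | P2 22-24 | P0 24-26 | P3 26-28 | P1 28-30 | P2 30-32 | P0 32-33 | P3 33-35 | P1 35-37 | P2 37-39 | P3 39-41 | P1 41-43 | P2 43-45 | P3 45-46 | P1 46-48 | P2 48-50 | P1 50-52 | P2 52-53 | P1 53-56 |
Completion: P0=33  P1=56  P2=53  P3=46  P4=20
Turnaround (C−A): P0=30  P1=50  P2=53  P3=44  P4=9
Turnaround(P1) = completion − arrival = 56 − 6 = 50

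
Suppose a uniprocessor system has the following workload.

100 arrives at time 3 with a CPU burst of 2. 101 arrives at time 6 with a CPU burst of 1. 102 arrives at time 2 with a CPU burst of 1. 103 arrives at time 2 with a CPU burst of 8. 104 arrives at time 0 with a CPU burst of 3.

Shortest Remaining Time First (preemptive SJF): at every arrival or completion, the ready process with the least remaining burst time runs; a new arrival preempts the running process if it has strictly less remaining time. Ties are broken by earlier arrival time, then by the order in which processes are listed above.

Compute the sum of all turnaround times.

Schedule: | 104 0-3 | 102 3-4 | 100 4-6 | 101 6-7 | 103 7-15 |
Completion: 100=6  101=7  102=4  103=15  104=3
Turnaround (C−A): 100=3  101=1  102=2  103=13  104=3
Turnaround = completion − arrival: 100=3, 101=1, 102=2, 103=13, 104=3
Total turnaround = 3 + 1 + 2 + 13 + 3 = 22

22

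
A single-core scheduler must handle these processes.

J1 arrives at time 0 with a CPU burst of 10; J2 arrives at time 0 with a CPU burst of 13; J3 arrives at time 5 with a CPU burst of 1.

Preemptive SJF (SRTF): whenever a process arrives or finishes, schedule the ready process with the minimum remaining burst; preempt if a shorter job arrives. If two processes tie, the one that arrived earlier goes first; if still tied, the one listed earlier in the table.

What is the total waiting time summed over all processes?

Gantt: | J1 0-5 | J3 5-6 | J1 6-11 | J2 11-24 |
Completion: J1=11  J2=24  J3=6
Turnaround (C−A): J1=11  J2=24  J3=1
Waiting = turnaround − burst: J1=1, J2=11, J3=0
Total waiting = 1 + 11 + 0 = 12

12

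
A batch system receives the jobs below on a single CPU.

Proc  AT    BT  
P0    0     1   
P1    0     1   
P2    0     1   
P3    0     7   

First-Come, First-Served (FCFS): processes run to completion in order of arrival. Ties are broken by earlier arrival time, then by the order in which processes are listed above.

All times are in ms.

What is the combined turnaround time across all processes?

Timeline: | P0 0-1 | P1 1-2 | P2 2-3 | P3 3-10 |
Completion: P0=1  P1=2  P2=3  P3=10
Turnaround = completion − arrival: P0=1, P1=2, P2=3, P3=10
Total turnaround = 1 + 2 + 3 + 10 = 16

16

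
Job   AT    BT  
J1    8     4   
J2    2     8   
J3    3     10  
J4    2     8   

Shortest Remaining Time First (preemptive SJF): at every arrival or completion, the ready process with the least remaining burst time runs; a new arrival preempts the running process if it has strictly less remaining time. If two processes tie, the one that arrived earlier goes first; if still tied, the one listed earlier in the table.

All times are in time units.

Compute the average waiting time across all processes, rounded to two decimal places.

Timeline: | idle 0-2 | J2 2-10 | J1 10-14 | J4 14-22 | J3 22-32 |
Completion: J1=14  J2=10  J3=32  J4=22
Waiting times: J1=2, J2=0, J3=19, J4=12
Average waiting = (2+0+19+12) / 4 = 33/4 = 8.25

8.25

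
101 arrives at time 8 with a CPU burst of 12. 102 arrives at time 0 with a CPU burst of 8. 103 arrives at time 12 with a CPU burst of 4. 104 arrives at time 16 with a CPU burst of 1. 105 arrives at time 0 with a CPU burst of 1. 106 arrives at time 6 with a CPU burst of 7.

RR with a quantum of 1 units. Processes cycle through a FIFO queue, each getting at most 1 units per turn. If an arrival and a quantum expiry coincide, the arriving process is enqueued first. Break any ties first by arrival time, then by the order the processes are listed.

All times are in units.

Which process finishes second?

Schedule: | 102 0-1 | 105 1-2 | 102 2-6 | 106 6-7 | 102 7-8 | 106 8-9 | 101 9-10 | 102 10-11 | 106 11-12 | 101 12-13 | 102 13-14 | 103 14-15 | 106 15-16 | 101 16-17 | 103 17-18 | 104 18-19 | 106 19-20 | 101 20-21 | 103 21-22 | 106 22-23 | 101 23-24 | 103 24-25 | 106 25-26 | 101 26-33 |
Completion: 101=33  102=14  103=25  104=19  105=2  106=26
Finish order: 105 → 102 → 104 → 103 → 106 → 101

102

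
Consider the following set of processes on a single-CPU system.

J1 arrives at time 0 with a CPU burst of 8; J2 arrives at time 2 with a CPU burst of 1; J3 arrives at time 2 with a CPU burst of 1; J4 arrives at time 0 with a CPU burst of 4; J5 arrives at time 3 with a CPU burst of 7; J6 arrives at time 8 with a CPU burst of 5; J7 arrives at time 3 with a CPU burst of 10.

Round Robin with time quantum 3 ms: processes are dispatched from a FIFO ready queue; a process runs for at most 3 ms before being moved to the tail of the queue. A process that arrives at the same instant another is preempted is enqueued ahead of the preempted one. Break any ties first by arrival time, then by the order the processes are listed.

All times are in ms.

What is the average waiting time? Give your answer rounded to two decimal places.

15.29

Schedule: | J1 0-3 | J4 3-6 | J2 6-7 | J3 7-8 | J5 8-11 | J7 11-14 | J1 14-17 | J4 17-18 | J6 18-21 | J5 21-24 | J7 24-27 | J1 27-29 | J6 29-31 | J5 31-32 | J7 32-36 |
Completion: J1=29  J2=7  J3=8  J4=18  J5=32  J6=31  J7=36
Turnaround (C−A): J1=29  J2=5  J3=6  J4=18  J5=29  J6=23  J7=33
Waiting times: J1=21, J2=4, J3=5, J4=14, J5=22, J6=18, J7=23
Average waiting = (21+4+5+14+22+18+23) / 7 = 107/7 = 15.29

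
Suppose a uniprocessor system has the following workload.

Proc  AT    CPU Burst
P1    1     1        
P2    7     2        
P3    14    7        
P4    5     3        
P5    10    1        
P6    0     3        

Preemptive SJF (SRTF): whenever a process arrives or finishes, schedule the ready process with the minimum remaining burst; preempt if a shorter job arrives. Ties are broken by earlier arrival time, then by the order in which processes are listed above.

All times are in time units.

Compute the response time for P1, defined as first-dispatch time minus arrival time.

Gantt: | P6 0-1 | P1 1-2 | P6 2-4 | idle 4-5 | P4 5-8 | P2 8-10 | P5 10-11 | idle 11-14 | P3 14-21 |
Completion: P1=2  P2=10  P3=21  P4=8  P5=11  P6=4
Turnaround (C−A): P1=1  P2=3  P3=7  P4=3  P5=1  P6=4
Response(P1) = first start − arrival = 1 − 1 = 0

0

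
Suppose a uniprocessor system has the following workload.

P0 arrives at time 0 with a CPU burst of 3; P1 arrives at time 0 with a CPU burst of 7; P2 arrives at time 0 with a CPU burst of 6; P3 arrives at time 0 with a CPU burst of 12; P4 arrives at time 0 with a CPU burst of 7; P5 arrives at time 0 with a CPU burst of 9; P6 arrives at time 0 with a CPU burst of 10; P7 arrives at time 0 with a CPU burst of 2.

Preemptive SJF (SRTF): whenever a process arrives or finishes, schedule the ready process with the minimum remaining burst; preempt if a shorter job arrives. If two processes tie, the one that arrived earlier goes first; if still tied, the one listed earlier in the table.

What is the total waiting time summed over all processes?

Gantt: | P7 0-2 | P0 2-5 | P2 5-11 | P1 11-18 | P4 18-25 | P5 25-34 | P6 34-44 | P3 44-56 |
Completion: P0=5  P1=18  P2=11  P3=56  P4=25  P5=34  P6=44  P7=2
Waiting = turnaround − burst: P0=2, P1=11, P2=5, P3=44, P4=18, P5=25, P6=34, P7=0
Total waiting = 2 + 11 + 5 + 44 + 18 + 25 + 34 + 0 = 139

139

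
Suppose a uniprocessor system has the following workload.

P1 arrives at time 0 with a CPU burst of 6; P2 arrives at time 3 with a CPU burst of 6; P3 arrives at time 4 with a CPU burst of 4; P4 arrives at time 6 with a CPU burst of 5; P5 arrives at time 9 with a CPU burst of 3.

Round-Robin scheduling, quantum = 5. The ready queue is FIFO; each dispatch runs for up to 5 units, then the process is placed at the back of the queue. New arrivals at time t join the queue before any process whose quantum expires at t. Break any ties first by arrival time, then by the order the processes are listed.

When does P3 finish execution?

14

Timeline: | P1 0-5 | P2 5-10 | P3 10-14 | P1 14-15 | P4 15-20 | P5 20-23 | P2 23-24 |
Completion: P1=15  P2=24  P3=14  P4=20  P5=23
Turnaround (C−A): P1=15  P2=21  P3=10  P4=14  P5=14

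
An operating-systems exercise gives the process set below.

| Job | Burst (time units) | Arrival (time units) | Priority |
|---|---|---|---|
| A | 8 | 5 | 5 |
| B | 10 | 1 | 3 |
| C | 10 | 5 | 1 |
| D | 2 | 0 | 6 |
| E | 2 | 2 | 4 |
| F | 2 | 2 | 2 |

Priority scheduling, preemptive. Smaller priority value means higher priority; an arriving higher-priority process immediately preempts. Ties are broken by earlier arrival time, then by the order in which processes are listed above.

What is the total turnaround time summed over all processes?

Timeline: | D 0-1 | B 1-2 | F 2-4 | B 4-5 | C 5-15 | B 15-23 | E 23-25 | A 25-33 | D 33-34 |
Completion: A=33  B=23  C=15  D=34  E=25  F=4
Turnaround = completion − arrival: A=28, B=22, C=10, D=34, E=23, F=2
Total turnaround = 28 + 22 + 10 + 34 + 23 + 2 = 119

119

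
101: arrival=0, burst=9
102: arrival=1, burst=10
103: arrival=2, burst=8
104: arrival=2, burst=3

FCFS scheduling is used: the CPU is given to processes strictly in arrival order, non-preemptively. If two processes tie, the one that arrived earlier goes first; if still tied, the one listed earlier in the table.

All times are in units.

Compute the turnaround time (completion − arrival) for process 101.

Gantt: | 101 0-9 | 102 9-19 | 103 19-27 | 104 27-30 |
Completion: 101=9  102=19  103=27  104=30
Turnaround(101) = completion − arrival = 9 − 0 = 9

9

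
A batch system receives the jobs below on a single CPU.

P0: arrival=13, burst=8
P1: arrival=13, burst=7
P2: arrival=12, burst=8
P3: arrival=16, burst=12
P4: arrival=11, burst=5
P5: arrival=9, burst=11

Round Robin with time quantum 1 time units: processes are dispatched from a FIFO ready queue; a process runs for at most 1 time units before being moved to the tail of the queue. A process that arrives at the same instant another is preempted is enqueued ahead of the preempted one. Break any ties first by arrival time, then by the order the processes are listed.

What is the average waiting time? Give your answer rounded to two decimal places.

Timeline: | idle 0-9 | P5 9-11 | P4 11-12 | P5 12-13 | P2 13-14 | P4 14-15 | P0 15-16 | P1 16-17 | P5 17-18 | P2 18-19 | P4 19-20 | P3 20-21 | P0 21-22 | P1 22-23 | P5 23-24 | P2 24-25 | P4 25-26 | P3 26-27 | P0 27-28 | P1 28-29 | P5 29-30 | P2 30-31 | P4 31-32 | P3 32-33 | P0 33-34 | P1 34-35 | P5 35-36 | P2 36-37 | P3 37-38 | P0 38-39 | P1 39-40 | P5 40-41 | P2 41-42 | P3 42-43 | P0 43-44 | P1 44-45 | P5 45-46 | P2 46-47 | P3 47-48 | P0 48-49 | P1 49-50 | P5 50-51 | P2 51-52 | P3 52-53 | P0 53-54 | P5 54-55 | P3 55-60 |
Completion: P0=54  P1=50  P2=52  P3=60  P4=32  P5=55
Turnaround (C−A): P0=41  P1=37  P2=40  P3=44  P4=21  P5=46
Waiting times: P0=33, P1=30, P2=32, P3=32, P4=16, P5=35
Average waiting = (33+30+32+32+16+35) / 6 = 178/6 = 29.67

29.67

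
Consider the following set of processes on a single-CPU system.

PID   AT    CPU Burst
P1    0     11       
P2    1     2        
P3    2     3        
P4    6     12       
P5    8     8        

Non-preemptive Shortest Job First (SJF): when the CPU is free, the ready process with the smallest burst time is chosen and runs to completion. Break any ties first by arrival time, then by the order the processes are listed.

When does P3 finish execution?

16

Schedule: | P1 0-11 | P2 11-13 | P3 13-16 | P5 16-24 | P4 24-36 |
Completion: P1=11  P2=13  P3=16  P4=36  P5=24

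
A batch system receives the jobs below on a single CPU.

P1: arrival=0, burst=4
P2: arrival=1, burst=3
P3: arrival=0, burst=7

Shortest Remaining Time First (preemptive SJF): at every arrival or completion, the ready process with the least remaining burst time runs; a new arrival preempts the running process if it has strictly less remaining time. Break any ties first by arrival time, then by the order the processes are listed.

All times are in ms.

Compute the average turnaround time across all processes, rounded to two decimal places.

Schedule: | P1 0-4 | P2 4-7 | P3 7-14 |
Completion: P1=4  P2=7  P3=14
Turnaround (C−A): P1=4  P2=6  P3=14
Turnaround times: P1=4, P2=6, P3=14
Average turnaround = (4+6+14) / 3 = 24/3 = 8.00

8.00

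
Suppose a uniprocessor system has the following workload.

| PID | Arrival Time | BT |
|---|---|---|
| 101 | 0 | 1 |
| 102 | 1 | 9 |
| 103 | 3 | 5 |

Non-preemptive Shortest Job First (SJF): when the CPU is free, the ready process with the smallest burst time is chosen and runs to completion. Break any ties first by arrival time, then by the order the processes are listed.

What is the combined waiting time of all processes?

7

Gantt: | 101 0-1 | 102 1-10 | 103 10-15 |
Completion: 101=1  102=10  103=15
Turnaround (C−A): 101=1  102=9  103=12
Waiting = turnaround − burst: 101=0, 102=0, 103=7
Total waiting = 0 + 0 + 7 = 7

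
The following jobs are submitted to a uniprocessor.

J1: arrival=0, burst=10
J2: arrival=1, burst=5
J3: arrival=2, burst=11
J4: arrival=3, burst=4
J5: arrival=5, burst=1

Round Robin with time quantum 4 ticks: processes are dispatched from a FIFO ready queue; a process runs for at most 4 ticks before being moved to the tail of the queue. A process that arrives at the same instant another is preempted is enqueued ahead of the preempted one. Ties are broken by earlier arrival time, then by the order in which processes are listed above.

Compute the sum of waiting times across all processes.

Timeline: | J1 0-4 | J2 4-8 | J3 8-12 | J4 12-16 | J1 16-20 | J5 20-21 | J2 21-22 | J3 22-26 | J1 26-28 | J3 28-31 |
Completion: J1=28  J2=22  J3=31  J4=16  J5=21
Waiting = turnaround − burst: J1=18, J2=16, J3=18, J4=9, J5=15
Total waiting = 18 + 16 + 18 + 9 + 15 = 76

76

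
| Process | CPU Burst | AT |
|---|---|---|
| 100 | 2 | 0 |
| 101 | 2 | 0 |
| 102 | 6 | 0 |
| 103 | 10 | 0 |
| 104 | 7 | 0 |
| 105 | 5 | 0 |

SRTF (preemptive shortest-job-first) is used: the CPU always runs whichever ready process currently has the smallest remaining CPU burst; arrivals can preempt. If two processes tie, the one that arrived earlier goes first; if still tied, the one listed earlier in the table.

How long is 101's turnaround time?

4

Schedule: | 100 0-2 | 101 2-4 | 105 4-9 | 102 9-15 | 104 15-22 | 103 22-32 |
Completion: 100=2  101=4  102=15  103=32  104=22  105=9
Turnaround (C−A): 100=2  101=4  102=15  103=32  104=22  105=9
Turnaround(101) = completion − arrival = 4 − 0 = 4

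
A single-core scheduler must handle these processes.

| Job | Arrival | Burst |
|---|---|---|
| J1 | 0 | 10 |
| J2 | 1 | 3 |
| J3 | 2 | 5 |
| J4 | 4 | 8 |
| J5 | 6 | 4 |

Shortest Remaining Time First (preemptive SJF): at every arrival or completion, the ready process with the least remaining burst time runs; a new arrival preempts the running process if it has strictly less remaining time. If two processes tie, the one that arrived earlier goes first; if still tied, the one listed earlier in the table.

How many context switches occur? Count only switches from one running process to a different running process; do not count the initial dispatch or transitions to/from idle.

5

Gantt: | J1 0-1 | J2 1-4 | J3 4-9 | J5 9-13 | J4 13-21 | J1 21-30 |
Completion: J1=30  J2=4  J3=9  J4=21  J5=13
Turnaround (C−A): J1=30  J2=3  J3=7  J4=17  J5=7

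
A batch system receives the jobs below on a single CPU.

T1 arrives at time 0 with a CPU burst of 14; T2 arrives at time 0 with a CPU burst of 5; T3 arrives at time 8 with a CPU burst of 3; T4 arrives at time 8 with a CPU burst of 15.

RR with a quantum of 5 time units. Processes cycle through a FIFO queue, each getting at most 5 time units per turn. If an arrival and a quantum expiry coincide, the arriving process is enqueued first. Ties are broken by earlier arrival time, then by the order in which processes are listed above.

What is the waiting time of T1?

13

Timeline: | T1 0-5 | T2 5-10 | T1 10-15 | T3 15-18 | T4 18-23 | T1 23-27 | T4 27-37 |
Completion: T1=27  T2=10  T3=18  T4=37
Turnaround (C−A): T1=27  T2=10  T3=10  T4=29
Waiting(T1) = turnaround − burst = 27 − 14 = 13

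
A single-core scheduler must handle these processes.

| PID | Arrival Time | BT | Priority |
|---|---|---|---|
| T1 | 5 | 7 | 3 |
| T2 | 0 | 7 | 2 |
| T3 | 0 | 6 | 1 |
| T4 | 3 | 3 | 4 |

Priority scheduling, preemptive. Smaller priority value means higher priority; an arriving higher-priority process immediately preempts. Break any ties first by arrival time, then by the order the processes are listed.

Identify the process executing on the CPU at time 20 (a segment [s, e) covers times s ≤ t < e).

Gantt: | T3 0-6 | T2 6-13 | T1 13-20 | T4 20-23 |
Completion: T1=20  T2=13  T3=6  T4=23
Turnaround (C−A): T1=15  T2=13  T3=6  T4=20

T4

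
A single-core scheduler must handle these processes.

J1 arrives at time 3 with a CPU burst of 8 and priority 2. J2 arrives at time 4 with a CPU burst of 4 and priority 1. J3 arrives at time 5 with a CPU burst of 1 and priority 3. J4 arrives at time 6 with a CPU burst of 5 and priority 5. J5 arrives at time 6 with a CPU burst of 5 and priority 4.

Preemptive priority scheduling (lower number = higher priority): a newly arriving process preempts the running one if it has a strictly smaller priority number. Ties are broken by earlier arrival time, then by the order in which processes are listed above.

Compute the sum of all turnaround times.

Schedule: | idle 0-3 | J1 3-4 | J2 4-8 | J1 8-15 | J3 15-16 | J5 16-21 | J4 21-26 |
Completion: J1=15  J2=8  J3=16  J4=26  J5=21
Turnaround (C−A): J1=12  J2=4  J3=11  J4=20  J5=15
Turnaround = completion − arrival: J1=12, J2=4, J3=11, J4=20, J5=15
Total turnaround = 12 + 4 + 11 + 20 + 15 = 62

62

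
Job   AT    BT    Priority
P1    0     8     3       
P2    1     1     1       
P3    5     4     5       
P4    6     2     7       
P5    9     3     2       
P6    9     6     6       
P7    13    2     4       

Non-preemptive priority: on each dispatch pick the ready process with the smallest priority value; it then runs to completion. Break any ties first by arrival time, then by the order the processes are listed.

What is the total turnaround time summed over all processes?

70

Gantt: | P1 0-8 | P2 8-9 | P5 9-12 | P3 12-16 | P7 16-18 | P6 18-24 | P4 24-26 |
Completion: P1=8  P2=9  P3=16  P4=26  P5=12  P6=24  P7=18
Turnaround (C−A): P1=8  P2=8  P3=11  P4=20  P5=3  P6=15  P7=5
Turnaround = completion − arrival: P1=8, P2=8, P3=11, P4=20, P5=3, P6=15, P7=5
Total turnaround = 8 + 8 + 11 + 20 + 3 + 15 + 5 = 70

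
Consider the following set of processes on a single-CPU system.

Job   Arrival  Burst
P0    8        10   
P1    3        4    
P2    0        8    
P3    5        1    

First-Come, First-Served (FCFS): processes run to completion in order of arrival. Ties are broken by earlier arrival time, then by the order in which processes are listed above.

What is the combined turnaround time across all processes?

40

Schedule: | P2 0-8 | P1 8-12 | P3 12-13 | P0 13-23 |
Completion: P0=23  P1=12  P2=8  P3=13
Turnaround (C−A): P0=15  P1=9  P2=8  P3=8
Turnaround = completion − arrival: P0=15, P1=9, P2=8, P3=8
Total turnaround = 15 + 9 + 8 + 8 = 40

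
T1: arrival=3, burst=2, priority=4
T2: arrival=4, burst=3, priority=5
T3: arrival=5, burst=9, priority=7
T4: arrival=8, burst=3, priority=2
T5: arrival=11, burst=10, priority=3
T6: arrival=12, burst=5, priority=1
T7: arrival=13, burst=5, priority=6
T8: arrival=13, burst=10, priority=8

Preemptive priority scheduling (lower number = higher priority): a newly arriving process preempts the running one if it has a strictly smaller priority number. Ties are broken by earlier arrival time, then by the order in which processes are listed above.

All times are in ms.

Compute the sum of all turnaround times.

119

Schedule: | idle 0-3 | T1 3-5 | T2 5-8 | T4 8-11 | T5 11-12 | T6 12-17 | T5 17-26 | T7 26-31 | T3 31-40 | T8 40-50 |
Completion: T1=5  T2=8  T3=40  T4=11  T5=26  T6=17  T7=31  T8=50
Turnaround = completion − arrival: T1=2, T2=4, T3=35, T4=3, T5=15, T6=5, T7=18, T8=37
Total turnaround = 2 + 4 + 35 + 3 + 15 + 5 + 18 + 37 = 119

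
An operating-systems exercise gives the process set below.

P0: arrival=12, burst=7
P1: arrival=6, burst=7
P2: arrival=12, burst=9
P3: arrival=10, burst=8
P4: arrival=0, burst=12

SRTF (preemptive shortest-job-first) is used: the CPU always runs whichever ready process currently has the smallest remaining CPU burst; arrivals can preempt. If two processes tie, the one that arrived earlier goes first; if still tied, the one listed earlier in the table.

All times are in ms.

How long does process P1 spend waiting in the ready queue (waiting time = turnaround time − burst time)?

Gantt: | P4 0-12 | P1 12-19 | P0 19-26 | P3 26-34 | P2 34-43 |
Completion: P0=26  P1=19  P2=43  P3=34  P4=12
Turnaround (C−A): P0=14  P1=13  P2=31  P3=24  P4=12
Waiting(P1) = turnaround − burst = 13 − 7 = 6

6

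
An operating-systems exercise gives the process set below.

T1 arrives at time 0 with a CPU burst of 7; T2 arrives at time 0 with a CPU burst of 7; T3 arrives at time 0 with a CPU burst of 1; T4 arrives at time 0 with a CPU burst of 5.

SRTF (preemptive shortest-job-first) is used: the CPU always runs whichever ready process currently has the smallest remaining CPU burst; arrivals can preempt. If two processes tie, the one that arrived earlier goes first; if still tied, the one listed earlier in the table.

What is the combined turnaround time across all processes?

Schedule: | T3 0-1 | T4 1-6 | T1 6-13 | T2 13-20 |
Completion: T1=13  T2=20  T3=1  T4=6
Turnaround (C−A): T1=13  T2=20  T3=1  T4=6
Turnaround = completion − arrival: T1=13, T2=20, T3=1, T4=6
Total turnaround = 13 + 20 + 1 + 6 = 40

40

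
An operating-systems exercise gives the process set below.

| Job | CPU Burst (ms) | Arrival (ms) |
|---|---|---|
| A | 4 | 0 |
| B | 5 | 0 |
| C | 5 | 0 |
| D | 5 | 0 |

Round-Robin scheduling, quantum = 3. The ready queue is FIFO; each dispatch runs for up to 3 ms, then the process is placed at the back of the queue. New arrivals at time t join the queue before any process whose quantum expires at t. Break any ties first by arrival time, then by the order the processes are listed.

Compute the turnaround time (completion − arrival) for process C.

17

Schedule: | A 0-3 | B 3-6 | C 6-9 | D 9-12 | A 12-13 | B 13-15 | C 15-17 | D 17-19 |
Completion: A=13  B=15  C=17  D=19
Turnaround(C) = completion − arrival = 17 − 0 = 17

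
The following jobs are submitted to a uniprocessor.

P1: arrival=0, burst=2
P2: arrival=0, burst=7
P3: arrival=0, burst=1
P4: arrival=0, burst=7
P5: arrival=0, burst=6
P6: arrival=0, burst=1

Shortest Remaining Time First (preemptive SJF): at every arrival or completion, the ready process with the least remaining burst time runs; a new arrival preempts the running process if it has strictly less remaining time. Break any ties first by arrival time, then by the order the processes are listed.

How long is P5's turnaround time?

10

Schedule: | P3 0-1 | P6 1-2 | P1 2-4 | P5 4-10 | P2 10-17 | P4 17-24 |
Completion: P1=4  P2=17  P3=1  P4=24  P5=10  P6=2
Turnaround (C−A): P1=4  P2=17  P3=1  P4=24  P5=10  P6=2
Turnaround(P5) = completion − arrival = 10 − 0 = 10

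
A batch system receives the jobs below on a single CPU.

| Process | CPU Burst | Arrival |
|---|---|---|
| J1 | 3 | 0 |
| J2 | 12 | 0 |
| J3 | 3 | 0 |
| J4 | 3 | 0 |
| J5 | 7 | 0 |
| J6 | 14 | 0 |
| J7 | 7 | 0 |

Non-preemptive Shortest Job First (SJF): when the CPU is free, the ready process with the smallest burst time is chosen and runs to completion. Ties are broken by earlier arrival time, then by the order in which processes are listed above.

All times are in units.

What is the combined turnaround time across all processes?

Gantt: | J1 0-3 | J3 3-6 | J4 6-9 | J5 9-16 | J7 16-23 | J2 23-35 | J6 35-49 |
Completion: J1=3  J2=35  J3=6  J4=9  J5=16  J6=49  J7=23
Turnaround (C−A): J1=3  J2=35  J3=6  J4=9  J5=16  J6=49  J7=23
Turnaround = completion − arrival: J1=3, J2=35, J3=6, J4=9, J5=16, J6=49, J7=23
Total turnaround = 3 + 35 + 6 + 9 + 16 + 49 + 23 = 141

141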